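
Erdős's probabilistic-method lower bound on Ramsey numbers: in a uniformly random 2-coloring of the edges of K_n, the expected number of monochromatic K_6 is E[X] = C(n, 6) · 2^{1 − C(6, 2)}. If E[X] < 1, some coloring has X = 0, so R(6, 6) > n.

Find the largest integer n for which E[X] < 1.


We need C(n, 6) · 2^{1 − 15} < 1, i.e. C(n, 6) < 2^{15 − 1} = 16384.
Check values of n near the boundary:
  n = 11: C(11, 6) = 462; 462 < 16384? YES
  n = 12: C(12, 6) = 924; 924 < 16384? YES
  n = 13: C(13, 6) = 1716; 1716 < 16384? YES
  n = 14: C(14, 6) = 3003; 3003 < 16384? YES
  n = 15: C(15, 6) = 5005; 5005 < 16384? YES
  n = 16: C(16, 6) = 8008; 8008 < 16384? YES
  n = 17: C(17, 6) = 12376; 12376 < 16384? YES
  n = 18: C(18, 6) = 18564; 18564 < 16384? NO
The largest n with C(n, 6) < 16384 is n = 17 (where E[X] = 1547/2048 ≈ 0.755). Hence R(6, 6) > 17, i.e. R(6, 6) ≥ 18.

Largest n = 17; hence R(6, 6) > 17.


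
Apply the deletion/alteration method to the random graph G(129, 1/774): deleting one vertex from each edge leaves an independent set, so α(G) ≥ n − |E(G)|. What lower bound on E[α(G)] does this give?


E[|E(G)|] = C(129, 2)·p = 8256 · (1/774) = 32/3.
E[α(G)] ≥ n − E[|E(G)|] = 129 − 32/3 = 355/3.
Numerically: ≈ 118.333333.
(This is only a lower bound; the true E[α(G)] may be larger.)

E[α(G)] ≥ 355/3 ≈ 118.333333.


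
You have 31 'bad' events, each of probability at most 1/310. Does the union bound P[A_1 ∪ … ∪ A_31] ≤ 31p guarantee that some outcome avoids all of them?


Union bound: P[∪_{i=1}^{31} A_i] ≤ Σ_i P[A_i] ≤ 31·p = 31·(1/310) = 1/10.
Numerically: 1/10 ≈ 0.1000000.
Is 1/10 < 1? YES.
Since P[∪ A_i] ≤ 1/10 < 1, the complement has P[∩ A_i^c] ≥ 1 − 1/10 = 9/10 > 0, so some outcome avoids every A_i.

31·p = 1/10 ≈ 0.1000000; existence CERTIFIED by the union bound.


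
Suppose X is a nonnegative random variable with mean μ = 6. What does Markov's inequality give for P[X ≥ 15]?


μ = E[X] = 6, a = 15.
Markov: P[X ≥ 15] ≤ μ/a = (6)/15 = 2/5.
Numerically: ≈ 0.400.
(Since a = 15 > μ = 6.000, the bound 2/5 is < 1 and informative.)

P[X ≥ 15] ≤ 2/5 ≈ 0.400.


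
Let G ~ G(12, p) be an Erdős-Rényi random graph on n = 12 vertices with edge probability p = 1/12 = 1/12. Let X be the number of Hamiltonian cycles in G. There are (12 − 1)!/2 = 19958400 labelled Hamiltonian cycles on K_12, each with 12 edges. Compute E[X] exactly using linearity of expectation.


K_12 has (12 − 1)!/2 = 19958400 labelled Hamiltonian cycles.
For each such Hamiltonian cycle H, let X_H = 1 if all 12 edges of H are present in G. Then P[X_H = 1] = p^{12} = (1/12)^{12} = 1/8916100448256.
By linearity: E[X] = Σ_H E[X_H] = 19958400 · p^{12} = 19958400 · 1/8916100448256 = 1925/859963392.
Numerically: E[X] ≈ 2.24e-06.

E[X] = 19958400 · (1/12)^{12} = 1925/859963392 ≈ 2.24e-06.


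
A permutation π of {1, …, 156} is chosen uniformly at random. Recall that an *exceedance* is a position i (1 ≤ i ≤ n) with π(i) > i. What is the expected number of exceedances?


Write X = Σ_{i=1}^{156} X_i, where X_i = 1_{π(i) > i}.
For each fixed i, π(i) is uniform over {1, …, 156} (marginal of a uniform permutation), so P[π(i) > i] = (n − i)/n. Summing: Σ_{i=1}^{156} (n − i)/n = (0 + 1 + … + 155)/156 = 156(156 − 1)/(2·156) = (156 − 1)/2.
Hence E[X] = Σ_{i=1}^{156} (156 − i)/156 = 155/2 ≈ 77.500.

E[X] = 155/2 = 77.500.


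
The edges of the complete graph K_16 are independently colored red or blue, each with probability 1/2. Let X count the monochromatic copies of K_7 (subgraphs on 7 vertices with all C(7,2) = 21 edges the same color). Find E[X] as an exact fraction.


Let X = Σ_S X_S over the C(16, 7) = 11440 subsets S of size 7, where X_S = 1 if the K_7 on S is monochromatic.
For a fixed S, the K_7 on S has C(7, 2) = 21 edges. P[all 21 edges red] = (1/2)^21, and likewise for blue, so P[monochromatic] = 2·(1/2)^21 = 2^{1 − 21} = 1/1048576.
Summing: E[X] = C(16, 7) · 2^{1 − 21} = 11440 · 1/1048576 = 715/65536.
Numerically: E[X] ≈ 0.01091.

E[X] = C(16,7)·2^(1−C(7,2)) = 715/65536 ≈ 0.01091.


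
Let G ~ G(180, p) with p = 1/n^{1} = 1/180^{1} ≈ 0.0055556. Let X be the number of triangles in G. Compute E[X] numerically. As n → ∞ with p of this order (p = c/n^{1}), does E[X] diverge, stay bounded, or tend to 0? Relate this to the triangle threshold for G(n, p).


Number of potential triangles: C(180, 3) = 955860.
Each occurs with probability p³ ≈ (0.0055556)³ ≈ 1.7146776e-07.
By linearity: E[X] = C(180, 3)·p³ ≈ 955860 · 1.7146776e-07 ≈ 0.16390.
Here α = 1, so p = 1/n is exactly at the triangle threshold p ~ 1/n. Asymptotically E[X] → c³/6 = 1³/6 = 1/6 ≈ 0.16667, a bounded constant. In this regime the triangle count is asymptotically Poisson(c³/6).

E[X] ≈ 0.16390; in regime p = Θ(1/n^{1}) E[X] stays bounded (at the triangle threshold p ~ 1/n).


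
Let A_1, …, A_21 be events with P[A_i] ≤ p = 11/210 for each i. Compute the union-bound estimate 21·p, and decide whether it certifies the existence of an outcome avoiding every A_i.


Union bound: P[∪_{i=1}^{21} A_i] ≤ Σ_i P[A_i] ≤ 21·p = 21·(11/210) = 11/10.
Numerically: 11/10 ≈ 1.10000.
Is 11/10 < 1? NO.
Since the bound 11/10 is ≥ 1, the union bound is uninformative here; it does NOT by itself certify existence.

21·p = 11/10 ≈ 1.10000; existence NOT certified by the union bound.


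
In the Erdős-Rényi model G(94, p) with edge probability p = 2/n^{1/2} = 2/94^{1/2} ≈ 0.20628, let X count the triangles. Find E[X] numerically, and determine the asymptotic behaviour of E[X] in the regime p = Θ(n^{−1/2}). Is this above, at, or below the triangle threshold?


Number of potential triangles: C(94, 3) = 134044.
Each occurs with probability p³ ≈ (0.20628)³ ≈ 8.7780532e-03.
By linearity: E[X] = C(94, 3)·p³ ≈ 134044 · 8.7780532e-03 ≈ 1176.64536.
Since α = 1/2 < 1, p = c/n^{1/2} ≫ 1/n is above the triangle threshold p ~ 1/n. Asymptotically E[X] ~ (c³/6)·n^{3(1−α)} = (2³/6)·n^{1.5} → ∞; triangles are abundant w.h.p.

E[X] ≈ 1176.64536; in regime p = Θ(1/n^{1/2}) E[X] diverges (above the triangle threshold p ~ 1/n).


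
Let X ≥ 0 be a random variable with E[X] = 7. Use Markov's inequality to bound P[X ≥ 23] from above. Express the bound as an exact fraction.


μ = E[X] = 7, a = 23.
Markov: P[X ≥ 23] ≤ μ/a = (7)/23 = 7/23.
Numerically: ≈ 0.30435.
(Since a = 23 > μ = 7.00000, the bound 7/23 is < 1 and informative.)

P[X ≥ 23] ≤ 7/23 ≈ 0.30435.


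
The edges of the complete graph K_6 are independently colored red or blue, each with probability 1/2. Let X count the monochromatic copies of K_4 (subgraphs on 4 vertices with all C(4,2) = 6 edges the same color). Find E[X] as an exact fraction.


Let X = Σ_S X_S over the C(6, 4) = 15 subsets S of size 4, where X_S = 1 if the K_4 on S is monochromatic.
For a fixed S, the K_4 on S has C(4, 2) = 6 edges. P[all 6 edges red] = (1/2)^6, and likewise for blue, so P[monochromatic] = 2·(1/2)^6 = 2^{1 − 6} = 1/32.
Summing: E[X] = C(6, 4) · 2^{1 − 6} = 15 · 1/32 = 15/32.
Numerically: E[X] ≈ 0.4688.

E[X] = C(6,4)·2^(1−C(4,2)) = 15/32 ≈ 0.4688.


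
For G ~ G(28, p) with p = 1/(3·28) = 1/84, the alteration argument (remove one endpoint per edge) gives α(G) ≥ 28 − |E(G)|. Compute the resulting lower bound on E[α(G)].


E[|E(G)|] = C(28, 2)·p = 378 · (1/84) = 9/2.
E[α(G)] ≥ n − E[|E(G)|] = 28 − 9/2 = 47/2.
Numerically: ≈ 23.50000.
(This is only a lower bound; the true E[α(G)] may be larger.)

E[α(G)] ≥ 47/2 ≈ 23.50000.


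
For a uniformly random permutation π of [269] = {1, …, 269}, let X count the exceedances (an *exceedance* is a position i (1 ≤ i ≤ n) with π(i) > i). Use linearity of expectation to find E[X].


Write X = Σ_{i=1}^{269} X_i, where X_i = 1_{π(i) > i}.
For each fixed i, π(i) is uniform over {1, …, 269} (marginal of a uniform permutation), so P[π(i) > i] = (n − i)/n. Summing: Σ_{i=1}^{269} (n − i)/n = (0 + 1 + … + 268)/269 = 269(269 − 1)/(2·269) = (269 − 1)/2.
Hence E[X] = Σ_{i=1}^{269} (269 − i)/269 = 134 ≈ 134.00000.

E[X] = 134 = 134.00000.


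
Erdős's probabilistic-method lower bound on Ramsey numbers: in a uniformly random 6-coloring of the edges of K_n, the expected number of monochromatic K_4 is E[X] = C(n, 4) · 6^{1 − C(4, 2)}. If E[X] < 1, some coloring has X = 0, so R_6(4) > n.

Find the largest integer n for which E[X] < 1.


We need C(n, 4) · 6^{1 − 6} < 1, i.e. C(n, 4) < 6^{6 − 1} = 7776.
Check values of n near the boundary:
  n = 21: C(21, 4) = 5985; 5985 < 7776? YES
  n = 22: C(22, 4) = 7315; 7315 < 7776? YES
  n = 23: C(23, 4) = 8855; 8855 < 7776? NO
  n = 24: C(24, 4) = 10626; 10626 < 7776? NO
  n = 25: C(25, 4) = 12650; 12650 < 7776? NO
The largest n with C(n, 4) < 7776 is n = 22 (where E[X] = 7315/7776 ≈ 0.94072). Hence R_6(4) > 22, i.e. R_6(4) ≥ 23.

Largest n = 22; hence R_6(4) > 22.


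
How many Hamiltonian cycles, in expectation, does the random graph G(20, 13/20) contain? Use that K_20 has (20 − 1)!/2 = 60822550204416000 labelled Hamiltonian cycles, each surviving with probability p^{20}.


K_20 has (20 − 1)!/2 = 60822550204416000 labelled Hamiltonian cycles.
For each such Hamiltonian cycle H, let X_H = 1 if all 20 edges of H are present in G. Then P[X_H = 1] = p^{20} = (13/20)^{20} = 19004963774880799438801/104857600000000000000000000.
By linearity: E[X] = Σ_H E[X_H] = 60822550204416000 · p^{20} = 60822550204416000 · 19004963774880799438801/104857600000000000000000000 = 282209561360057334695429506990221/25600000000000000000.
Numerically: E[X] ≈ 1.1e+13.

E[X] = 60822550204416000 · (13/20)^{20} = 282209561360057334695429506990221/25600000000000000000 ≈ 1.1e+13.


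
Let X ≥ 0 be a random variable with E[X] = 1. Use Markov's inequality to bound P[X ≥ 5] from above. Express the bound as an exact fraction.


μ = E[X] = 1, a = 5.
Markov: P[X ≥ 5] ≤ μ/a = (1)/5 = 1/5.
Numerically: ≈ 0.20000.
(Since a = 5 > μ = 1.00000, the bound 1/5 is < 1 and informative.)

P[X ≥ 5] ≤ 1/5 ≈ 0.20000.


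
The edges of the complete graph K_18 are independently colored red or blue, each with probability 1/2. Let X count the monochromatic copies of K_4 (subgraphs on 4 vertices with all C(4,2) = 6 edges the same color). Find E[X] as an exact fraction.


Let X = Σ_S X_S over the C(18, 4) = 3060 subsets S of size 4, where X_S = 1 if the K_4 on S is monochromatic.
For a fixed S, the K_4 on S has C(4, 2) = 6 edges. P[all 6 edges red] = (1/2)^6, and likewise for blue, so P[monochromatic] = 2·(1/2)^6 = 2^{1 − 6} = 1/32.
By linearity: E[X] = C(18, 4) · 2^{1 − 6} = 3060 · 1/32 = 765/8.
Numerically: E[X] ≈ 95.6250.

E[X] = C(18,4)·2^(1−C(4,2)) = 765/8 ≈ 95.6250.


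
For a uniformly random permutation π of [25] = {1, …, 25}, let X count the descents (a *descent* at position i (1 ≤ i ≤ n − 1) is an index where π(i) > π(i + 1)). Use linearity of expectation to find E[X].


Write X = Σ X_I over i = 1, …, 24, with X_I the indicator of one descent.
There are 24 indicators.
For each fixed i, the pair (π(i), π(i+1)) is a uniformly random ordered pair of distinct values from {1, …, 25}; by symmetry P[π(i) > π(i+1)] = 1/2.
By linearity: E[X] = 24 · (1/2) = (25 − 1) · (1/2) = 12 ≈ 12.00000.

E[X] = 12 = 12.00000.


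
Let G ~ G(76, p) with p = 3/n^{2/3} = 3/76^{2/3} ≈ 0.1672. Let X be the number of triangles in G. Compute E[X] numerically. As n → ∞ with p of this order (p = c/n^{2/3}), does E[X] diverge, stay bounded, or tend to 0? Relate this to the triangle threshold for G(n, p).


Number of potential triangles: C(76, 3) = 70300.
Each occurs with probability p³ ≈ (0.1672)³ ≈ 4.6745152e-03.
By linearity: E[X] = C(76, 3)·p³ ≈ 70300 · 4.6745152e-03 ≈ 328.61842.
Since α = 2/3 < 1, p = c/n^{2/3} ≫ 1/n is above the triangle threshold p ~ 1/n. Asymptotically E[X] ~ (c³/6)·n^{3(1−α)} = (3³/6)·n^{1} → ∞; triangles are abundant w.h.p.

E[X] ≈ 328.61842; in regime p = Θ(1/n^{2/3}) E[X] diverges (above the triangle threshold p ~ 1/n).


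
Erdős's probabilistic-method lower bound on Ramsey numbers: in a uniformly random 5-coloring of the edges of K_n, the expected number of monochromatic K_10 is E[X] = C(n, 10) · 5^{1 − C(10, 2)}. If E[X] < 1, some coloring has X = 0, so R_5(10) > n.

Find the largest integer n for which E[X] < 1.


We need C(n, 10) · 5^{1 − 45} < 1, i.e. C(n, 10) < 5^{45 − 1} = 5684341886080801486968994140625.
Check values of n near the boundary:
  n = 5386: C(5386, 10) = 5613966214234562222231428510561; 5613966214234562222231428510561 < 5684341886080801486968994140625? YES
  n = 5387: C(5387, 10) = 5624406917627224603154306376491; 5624406917627224603154306376491 < 5684341886080801486968994140625? YES
  n = 5388: C(5388, 10) = 5634865093375880654852250419586; 5634865093375880654852250419586 < 5684341886080801486968994140625? YES
  n = 5389: C(5389, 10) = 5645340767466558997768874792926; 5645340767466558997768874792926 < 5684341886080801486968994140625? YES
  n = 5390: C(5390, 10) = 5655833965919099070255434039753; 5655833965919099070255434039753 < 5684341886080801486968994140625? YES
  n = 5391: C(5391, 10) = 5666344714787188828795213697883; 5666344714787188828795213697883 < 5684341886080801486968994140625? YES
  n = 5392: C(5392, 10) = 5676873040158402483252283957448; 5676873040158402483252283957448 < 5684341886080801486968994140625? YES
  n = 5393: C(5393, 10) = 5687418968154238267170642278008; 5687418968154238267170642278008 < 5684341886080801486968994140625? NO
  n = 5394: C(5394, 10) = 5697982524930156243149785372878; 5697982524930156243149785372878 < 5684341886080801486968994140625? NO
  n = 5395: C(5395, 10) = 5708563736675616143322765475706; 5708563736675616143322765475706 < 5684341886080801486968994140625? NO
The largest n with C(n, 10) < 5684341886080801486968994140625 is n = 5392 (where E[X] = 5676873040158402483252283957448/5684341886080801486968994140625 ≈ 0.9986861). Hence R_5(10) > 5392, i.e. R_5(10) ≥ 5393.

Largest n = 5392; hence R_5(10) > 5392.


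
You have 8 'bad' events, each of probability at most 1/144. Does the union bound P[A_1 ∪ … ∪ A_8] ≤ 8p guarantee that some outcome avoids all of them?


Union bound: P[∪_{i=1}^{8} A_i] ≤ Σ_i P[A_i] ≤ 8·p = 8·(1/144) = 1/18.
Numerically: 1/18 ≈ 0.05556.
Is 1/18 < 1? YES.
Since P[∪ A_i] ≤ 1/18 < 1, the complement has P[∩ A_i^c] ≥ 1 − 1/18 = 17/18 > 0, so some outcome avoids every A_i.

8·p = 1/18 ≈ 0.05556; existence CERTIFIED by the union bound.


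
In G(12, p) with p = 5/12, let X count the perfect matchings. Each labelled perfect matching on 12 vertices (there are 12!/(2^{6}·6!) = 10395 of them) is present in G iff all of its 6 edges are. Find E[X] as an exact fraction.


K_12 has 12!/(2^{6}·6!) = 10395 labelled perfect matchings.
For each such perfect matching H, let X_H = 1 if all 6 edges of H are present in G. Then P[X_H = 1] = p^{6} = (5/12)^{6} = 15625/2985984.
By linearity: E[X] = Σ_H E[X_H] = 10395 · p^{6} = 10395 · 15625/2985984 = 6015625/110592.
Numerically: E[X] ≈ 54.39.

E[X] = 10395 · (5/12)^{6} = 6015625/110592 ≈ 54.39.


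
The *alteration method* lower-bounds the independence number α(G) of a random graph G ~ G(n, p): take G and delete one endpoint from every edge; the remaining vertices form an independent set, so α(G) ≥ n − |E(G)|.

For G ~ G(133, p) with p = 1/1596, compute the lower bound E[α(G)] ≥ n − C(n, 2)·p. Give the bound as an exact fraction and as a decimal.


E[|E(G)|] = C(133, 2)·p = 8778 · (1/1596) = 11/2.
E[α(G)] ≥ n − E[|E(G)|] = 133 − 11/2 = 255/2.
Numerically: ≈ 127.500000.
(This is only a lower bound; the true E[α(G)] may be larger.)

E[α(G)] ≥ 255/2 ≈ 127.500000.


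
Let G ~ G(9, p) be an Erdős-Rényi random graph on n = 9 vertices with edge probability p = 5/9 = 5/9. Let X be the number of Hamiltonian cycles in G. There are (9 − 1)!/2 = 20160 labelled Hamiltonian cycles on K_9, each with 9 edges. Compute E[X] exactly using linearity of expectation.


K_9 has (9 − 1)!/2 = 20160 labelled Hamiltonian cycles.
For each such Hamiltonian cycle H, let X_H = 1 if all 9 edges of H are present in G. Then P[X_H = 1] = p^{9} = (5/9)^{9} = 1953125/387420489.
By linearity of expectation: E[X] = Σ_H E[X_H] = 20160 · p^{9} = 20160 · 1953125/387420489 = 4375000000/43046721.
Numerically: E[X] ≈ 101.634.

E[X] = 20160 · (5/9)^{9} = 4375000000/43046721 ≈ 101.634.


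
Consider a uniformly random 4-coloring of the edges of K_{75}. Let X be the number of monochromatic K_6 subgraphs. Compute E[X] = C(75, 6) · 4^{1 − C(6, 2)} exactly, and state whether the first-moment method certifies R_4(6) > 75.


E[X] = C(75, 6) · 4^{1 − 15} = 201359550 · 4^{−14} = 201359550/268435456.
As a reduced fraction: E[X] = 100679775/134217728 ≈ 0.75012.
Is E[X] < 1? YES.
Since E[X] < 1, there exists a 4-coloring of K_{75} with no monochromatic K_6; hence R_4(6) > 75.

E[X] = 100679775/134217728 ≈ 0.75012; E[X] < 1, so R_4(6) > 75.


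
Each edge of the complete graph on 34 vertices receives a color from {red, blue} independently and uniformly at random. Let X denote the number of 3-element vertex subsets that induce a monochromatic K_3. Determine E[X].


Let X = Σ_S X_S over the C(34, 3) = 5984 subsets S of size 3, where X_S = 1 if the K_3 on S is monochromatic.
For a fixed S, the K_3 on S has C(3, 2) = 3 edges. P[all 3 edges red] = (1/2)^3, and likewise for blue, so P[monochromatic] = 2·(1/2)^3 = 2^{1 − 3} = 1/4.
Summing: E[X] = C(34, 3) · 2^{1 − 3} = 5984 · 1/4 = 1496.
Numerically: E[X] ≈ 1496.0000.

E[X] = C(34,3)·2^(1−C(3,2)) = 1496 ≈ 1496.0000.


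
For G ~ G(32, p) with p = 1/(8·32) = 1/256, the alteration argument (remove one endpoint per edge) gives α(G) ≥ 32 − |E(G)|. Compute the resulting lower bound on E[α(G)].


E[|E(G)|] = C(32, 2)·p = 496 · (1/256) = 31/16.
E[α(G)] ≥ n − E[|E(G)|] = 32 − 31/16 = 481/16.
Numerically: ≈ 30.062500.
(This is only a lower bound; the true E[α(G)] may be larger.)

E[α(G)] ≥ 481/16 ≈ 30.062500.


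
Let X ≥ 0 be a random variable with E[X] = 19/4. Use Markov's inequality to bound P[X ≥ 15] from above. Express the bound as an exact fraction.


μ = E[X] = 19/4, a = 15.
Markov: P[X ≥ 15] ≤ μ/a = (19/4)/15 = 19/60.
Numerically: ≈ 0.316667.
(Since a = 15 > μ = 4.750000, the bound 19/60 is < 1 and informative.)

P[X ≥ 15] ≤ 19/60 ≈ 0.316667.


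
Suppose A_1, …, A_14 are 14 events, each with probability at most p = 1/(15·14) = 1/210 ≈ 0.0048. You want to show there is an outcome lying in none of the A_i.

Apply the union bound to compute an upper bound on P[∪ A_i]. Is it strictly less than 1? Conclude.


Union bound: P[∪_{i=1}^{14} A_i] ≤ Σ_i P[A_i] ≤ 14·p = 14·(1/210) = 1/15.
Numerically: 1/15 ≈ 0.0667.
Is 1/15 < 1? YES.
Since P[∪ A_i] ≤ 1/15 < 1, the complement has P[∩ A_i^c] ≥ 1 − 1/15 = 14/15 > 0, so some outcome avoids every A_i.

14·p = 1/15 ≈ 0.0667; existence CERTIFIED by the union bound.


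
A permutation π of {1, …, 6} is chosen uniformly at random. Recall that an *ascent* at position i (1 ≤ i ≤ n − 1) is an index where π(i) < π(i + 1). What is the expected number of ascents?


Write X = Σ X_I over i = 1, …, 5, with X_I the indicator of one ascent.
There are 5 indicators.
For each fixed i, the pair (π(i), π(i+1)) is a uniformly random ordered pair of distinct values from {1, …, 6}; by symmetry P[π(i) < π(i+1)] = 1/2.
By linearity: E[X] = 5 · (1/2) = (6 − 1) · (1/2) = 5/2 ≈ 2.500000.

E[X] = 5/2 = 2.500000.


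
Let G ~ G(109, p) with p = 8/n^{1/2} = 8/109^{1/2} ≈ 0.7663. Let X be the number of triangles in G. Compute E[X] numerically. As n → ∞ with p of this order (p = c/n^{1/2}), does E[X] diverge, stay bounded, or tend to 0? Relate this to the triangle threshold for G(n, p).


Number of potential triangles: C(109, 3) = 209934.
Each occurs with probability p³ ≈ (0.7663)³ ≈ 4.499147e-01.
By linearity: E[X] = C(109, 3)·p³ ≈ 209934 · 4.499147e-01 ≈ 94452.3994.
Since α = 1/2 < 1, p = c/n^{1/2} ≫ 1/n is above the triangle threshold p ~ 1/n. Asymptotically E[X] ~ (c³/6)·n^{3(1−α)} = (8³/6)·n^{1.5} → ∞; triangles are abundant w.h.p.

E[X] ≈ 94452.3994; in regime p = Θ(1/n^{1/2}) E[X] diverges (above the triangle threshold p ~ 1/n).


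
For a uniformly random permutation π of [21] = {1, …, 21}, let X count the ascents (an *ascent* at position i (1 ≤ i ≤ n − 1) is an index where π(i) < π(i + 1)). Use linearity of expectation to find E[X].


Write X = Σ X_I over i = 1, …, 20, with X_I the indicator of one ascent.
There are 20 indicators.
For each fixed i, the pair (π(i), π(i+1)) is a uniformly random ordered pair of distinct values from {1, …, 21}; by symmetry P[π(i) < π(i+1)] = 1/2.
By linearity: E[X] = 20 · (1/2) = (21 − 1) · (1/2) = 10 ≈ 10.00000.

E[X] = 10 = 10.00000.


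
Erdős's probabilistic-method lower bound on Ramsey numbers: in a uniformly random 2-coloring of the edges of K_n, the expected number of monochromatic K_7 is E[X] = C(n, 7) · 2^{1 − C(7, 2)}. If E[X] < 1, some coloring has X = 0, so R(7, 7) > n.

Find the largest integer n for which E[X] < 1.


We need C(n, 7) · 2^{1 − 21} < 1, i.e. C(n, 7) < 2^{21 − 1} = 1048576.
Check values of n near the boundary:
  n = 24: C(24, 7) = 346104; 346104 < 1048576? YES
  n = 25: C(25, 7) = 480700; 480700 < 1048576? YES
  n = 26: C(26, 7) = 657800; 657800 < 1048576? YES
  n = 27: C(27, 7) = 888030; 888030 < 1048576? YES
  n = 28: C(28, 7) = 1184040; 1184040 < 1048576? NO
  n = 29: C(29, 7) = 1560780; 1560780 < 1048576? NO
The largest n with C(n, 7) < 1048576 is n = 27 (where E[X] = 444015/524288 ≈ 0.8468914). Hence R(7, 7) > 27, i.e. R(7, 7) ≥ 28.

Largest n = 27; hence R(7, 7) > 27.


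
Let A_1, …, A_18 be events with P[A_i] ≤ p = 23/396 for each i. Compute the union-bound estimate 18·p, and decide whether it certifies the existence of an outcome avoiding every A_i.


Union bound: P[∪_{i=1}^{18} A_i] ≤ Σ_i P[A_i] ≤ 18·p = 18·(23/396) = 23/22.
Numerically: 23/22 ≈ 1.04545.
Is 23/22 < 1? NO.
Since the bound 23/22 is ≥ 1, the union bound is uninformative here; it does NOT by itself certify existence.

18·p = 23/22 ≈ 1.04545; existence NOT certified by the union bound.


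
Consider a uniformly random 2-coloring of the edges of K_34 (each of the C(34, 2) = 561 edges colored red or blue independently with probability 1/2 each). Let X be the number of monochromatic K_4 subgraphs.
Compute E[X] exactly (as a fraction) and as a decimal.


Let X = Σ_S X_S over the C(34, 4) = 46376 subsets S of size 4, where X_S = 1 if the K_4 on S is monochromatic.
For a fixed S, the K_4 on S has C(4, 2) = 6 edges. P[all 6 edges red] = (1/2)^6, and likewise for blue, so P[monochromatic] = 2·(1/2)^6 = 2^{1 − 6} = 1/32.
By linearity of expectation: E[X] = C(34, 4) · 2^{1 − 6} = 46376 · 1/32 = 5797/4.
Numerically: E[X] ≈ 1449.25000.

E[X] = C(34,4)·2^(1−C(4,2)) = 5797/4 ≈ 1449.25000.


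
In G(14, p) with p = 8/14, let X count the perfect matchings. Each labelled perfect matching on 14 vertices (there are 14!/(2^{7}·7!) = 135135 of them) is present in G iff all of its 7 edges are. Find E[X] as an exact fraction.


K_14 has 14!/(2^{7}·7!) = 135135 labelled perfect matchings.
For each such perfect matching H, let X_H = 1 if all 7 edges of H are present in G. Then P[X_H = 1] = p^{7} = (4/7)^{7} = 16384/823543.
By linearity: E[X] = Σ_H E[X_H] = 135135 · p^{7} = 135135 · 16384/823543 = 316293120/117649.
Numerically: E[X] ≈ 2688.4.

E[X] = 135135 · (4/7)^{7} = 316293120/117649 ≈ 2688.4.


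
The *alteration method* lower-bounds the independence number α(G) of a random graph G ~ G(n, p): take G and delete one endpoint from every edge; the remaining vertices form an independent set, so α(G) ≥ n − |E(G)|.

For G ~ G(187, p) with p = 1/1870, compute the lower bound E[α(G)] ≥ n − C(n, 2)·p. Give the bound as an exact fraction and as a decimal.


E[|E(G)|] = C(187, 2)·p = 17391 · (1/1870) = 93/10.
E[α(G)] ≥ n − E[|E(G)|] = 187 − 93/10 = 1777/10.
Numerically: ≈ 177.7000.
(This is only a lower bound; the true E[α(G)] may be larger.)

E[α(G)] ≥ 1777/10 ≈ 177.7000.


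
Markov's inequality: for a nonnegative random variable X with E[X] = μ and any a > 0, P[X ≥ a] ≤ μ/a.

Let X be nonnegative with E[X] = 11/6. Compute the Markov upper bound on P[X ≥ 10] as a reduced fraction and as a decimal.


μ = E[X] = 11/6, a = 10.
Markov: P[X ≥ 10] ≤ μ/a = (11/6)/10 = 11/60.
Numerically: ≈ 0.183333.
(Since a = 10 > μ = 1.833333, the bound 11/60 is < 1 and informative.)

P[X ≥ 10] ≤ 11/60 ≈ 0.183333.


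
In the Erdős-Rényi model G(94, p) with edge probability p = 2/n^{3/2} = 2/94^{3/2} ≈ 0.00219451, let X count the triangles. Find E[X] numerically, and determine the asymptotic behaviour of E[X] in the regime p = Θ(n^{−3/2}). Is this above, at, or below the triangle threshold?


Number of potential triangles: C(94, 3) = 134044.
Each occurs with probability p³ ≈ (0.00219451)³ ≈ 1.05685315e-08.
By linearity: E[X] = C(94, 3)·p³ ≈ 134044 · 1.05685315e-08 ≈ 0.001417.
Since α = 3/2 > 1, p = c/n^{3/2} = o(1/n) is below the triangle threshold p ~ 1/n. Asymptotically E[X] ~ (c³/6)·n^{3(1−α)} = (2³/6)·n^{-1.5} → 0, so by Markov's inequality G has no triangles w.h.p.

E[X] ≈ 0.001417; in regime p = Θ(1/n^{3/2}) E[X] tends to 0 (below the triangle threshold p ~ 1/n).


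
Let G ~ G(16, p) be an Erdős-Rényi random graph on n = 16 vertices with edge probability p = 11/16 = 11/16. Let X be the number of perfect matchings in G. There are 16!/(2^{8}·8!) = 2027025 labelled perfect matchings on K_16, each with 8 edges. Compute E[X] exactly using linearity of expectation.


K_16 has 16!/(2^{8}·8!) = 2027025 labelled perfect matchings.
For each such perfect matching H, let X_H = 1 if all 8 edges of H are present in G. Then P[X_H = 1] = p^{8} = (11/16)^{8} = 214358881/4294967296.
By linearity: E[X] = Σ_H E[X_H] = 2027025 · p^{8} = 2027025 · 214358881/4294967296 = 434510810759025/4294967296.
Numerically: E[X] ≈ 1.01e+05.

E[X] = 2027025 · (11/16)^{8} = 434510810759025/4294967296 ≈ 1.01e+05.


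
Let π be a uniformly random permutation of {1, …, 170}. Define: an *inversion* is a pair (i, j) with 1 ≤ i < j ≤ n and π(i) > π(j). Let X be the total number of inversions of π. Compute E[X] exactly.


Write X = Σ X_I over the C(170, 2) = 14365 pairs i < j, with X_I the indicator of one inversion.
There are 14365 indicators.
For each fixed pair i < j, the values π(i) and π(j) are two distinct elements of {1, …, 170} in uniformly random order; by symmetry P[π(i) > π(j)] = 1/2.
By linearity: E[X] = 14365 · (1/2) = C(170, 2) · (1/2) = 14365/2 = 14365/2 ≈ 7182.500.

E[X] = 14365/2 = 7182.500.


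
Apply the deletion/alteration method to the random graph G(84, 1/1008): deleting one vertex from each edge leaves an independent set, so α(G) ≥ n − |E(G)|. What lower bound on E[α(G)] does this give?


E[|E(G)|] = C(84, 2)·p = 3486 · (1/1008) = 83/24.
E[α(G)] ≥ n − E[|E(G)|] = 84 − 83/24 = 1933/24.
Numerically: ≈ 80.5417.
(This is only a lower bound; the true E[α(G)] may be larger.)

E[α(G)] ≥ 1933/24 ≈ 80.5417.


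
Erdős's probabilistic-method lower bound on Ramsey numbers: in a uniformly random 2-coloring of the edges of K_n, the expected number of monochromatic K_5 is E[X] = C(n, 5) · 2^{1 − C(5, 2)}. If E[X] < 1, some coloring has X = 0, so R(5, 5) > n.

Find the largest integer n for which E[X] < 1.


We need C(n, 5) · 2^{1 − 10} < 1, i.e. C(n, 5) < 2^{10 − 1} = 512.
Check values of n near the boundary:
  n = 5: C(5, 5) = 1; 1 < 512? YES
  n = 6: C(6, 5) = 6; 6 < 512? YES
  n = 7: C(7, 5) = 21; 21 < 512? YES
  n = 8: C(8, 5) = 56; 56 < 512? YES
  n = 9: C(9, 5) = 126; 126 < 512? YES
  n = 10: C(10, 5) = 252; 252 < 512? YES
  n = 11: C(11, 5) = 462; 462 < 512? YES
  n = 12: C(12, 5) = 792; 792 < 512? NO
  n = 13: C(13, 5) = 1287; 1287 < 512? NO
The largest n with C(n, 5) < 512 is n = 11 (where E[X] = 231/256 ≈ 0.9023438). Hence R(5, 5) > 11, i.e. R(5, 5) ≥ 12.

Largest n = 11; hence R(5, 5) > 11.


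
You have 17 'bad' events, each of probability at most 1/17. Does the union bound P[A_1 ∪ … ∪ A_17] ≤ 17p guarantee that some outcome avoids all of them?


Union bound: P[∪_{i=1}^{17} A_i] ≤ Σ_i P[A_i] ≤ 17·p = 17·(1/17) = 1.
Numerically: 1 ≈ 1.000.
Is 1 < 1? NO.
Since the bound 1 is ≥ 1, the union bound is uninformative here; it does NOT by itself certify existence.

17·p = 1 ≈ 1.000; existence NOT certified by the union bound.


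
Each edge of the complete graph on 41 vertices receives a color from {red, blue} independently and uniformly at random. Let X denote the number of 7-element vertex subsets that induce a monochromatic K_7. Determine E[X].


Let X = Σ_S X_S over the C(41, 7) = 22481940 subsets S of size 7, where X_S = 1 if the K_7 on S is monochromatic.
For a fixed S, the K_7 on S has C(7, 2) = 21 edges. P[all 21 edges red] = (1/2)^21, and likewise for blue, so P[monochromatic] = 2·(1/2)^21 = 2^{1 − 21} = 1/1048576.
Summing: E[X] = C(41, 7) · 2^{1 − 21} = 22481940 · 1/1048576 = 5620485/262144.
Numerically: E[X] ≈ 21.4404.

E[X] = C(41,7)·2^(1−C(7,2)) = 5620485/262144 ≈ 21.4404.


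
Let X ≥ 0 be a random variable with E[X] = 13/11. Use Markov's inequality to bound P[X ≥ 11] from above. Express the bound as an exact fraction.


μ = E[X] = 13/11, a = 11.
Markov: P[X ≥ 11] ≤ μ/a = (13/11)/11 = 13/121.
Numerically: ≈ 0.107438.
(Since a = 11 > μ = 1.181818, the bound 13/121 is < 1 and informative.)

P[X ≥ 11] ≤ 13/121 ≈ 0.107438.


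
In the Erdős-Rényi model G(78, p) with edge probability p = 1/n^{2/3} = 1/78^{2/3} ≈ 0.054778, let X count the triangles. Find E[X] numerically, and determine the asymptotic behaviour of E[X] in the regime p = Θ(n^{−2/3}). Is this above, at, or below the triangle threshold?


Number of potential triangles: C(78, 3) = 76076.
Each occurs with probability p³ ≈ (0.054778)³ ≈ 1.6436555e-04.
By linearity: E[X] = C(78, 3)·p³ ≈ 76076 · 1.6436555e-04 ≈ 12.50427.
Since α = 2/3 < 1, p = c/n^{2/3} ≫ 1/n is above the triangle threshold p ~ 1/n. Asymptotically E[X] ~ (c³/6)·n^{3(1−α)} = (1³/6)·n^{1} → ∞; triangles are abundant w.h.p.

E[X] ≈ 12.50427; in regime p = Θ(1/n^{2/3}) E[X] diverges (above the triangle threshold p ~ 1/n).


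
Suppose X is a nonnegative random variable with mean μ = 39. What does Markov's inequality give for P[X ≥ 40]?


μ = E[X] = 39, a = 40.
Markov: P[X ≥ 40] ≤ μ/a = (39)/40 = 39/40.
Numerically: ≈ 0.9750.
(Since a = 40 > μ = 39.0000, the bound 39/40 is < 1 and informative.)

P[X ≥ 40] ≤ 39/40 ≈ 0.9750.


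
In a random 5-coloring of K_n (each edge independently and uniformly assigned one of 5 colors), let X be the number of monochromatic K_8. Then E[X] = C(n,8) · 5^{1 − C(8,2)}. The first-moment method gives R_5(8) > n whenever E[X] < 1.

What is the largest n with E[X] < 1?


We need C(n, 8) · 5^{1 − 28} < 1, i.e. C(n, 8) < 5^{28 − 1} = 7450580596923828125.
Check values of n near the boundary:
  n = 857: C(857, 8) = 6983854138365964575; 6983854138365964575 < 7450580596923828125? YES
  n = 858: C(858, 8) = 7049584530256467771; 7049584530256467771 < 7450580596923828125? YES
  n = 859: C(859, 8) = 7115855595170747139; 7115855595170747139 < 7450580596923828125? YES
  n = 860: C(860, 8) = 7182671140665308145; 7182671140665308145 < 7450580596923828125? YES
  n = 861: C(861, 8) = 7250034996615275865; 7250034996615275865 < 7450580596923828125? YES
  n = 862: C(862, 8) = 7317951015318931845; 7317951015318931845 < 7450580596923828125? YES
  n = 863: C(863, 8) = 7386423071602617757; 7386423071602617757 < 7450580596923828125? YES
  n = 864: C(864, 8) = 7455455062926006708; 7455455062926006708 < 7450580596923828125? NO
  n = 865: C(865, 8) = 7525050909487743060; 7525050909487743060 < 7450580596923828125? NO
The largest n with C(n, 8) < 7450580596923828125 is n = 863 (where E[X] = 7386423071602617757/7450580596923828125 ≈ 0.9913889). Hence R_5(8) > 863, i.e. R_5(8) ≥ 864.

Largest n = 863; hence R_5(8) > 863.


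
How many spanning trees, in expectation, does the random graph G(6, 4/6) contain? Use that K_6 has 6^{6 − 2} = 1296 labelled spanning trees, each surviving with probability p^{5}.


K_6 has 6^{6 − 2} = 1296 labelled spanning trees.
For each such spanning tree H, let X_H = 1 if all 5 edges of H are present in G. Then P[X_H = 1] = p^{5} = (2/3)^{5} = 32/243.
Summing the indicators: E[X] = Σ_H E[X_H] = 1296 · p^{5} = 1296 · 32/243 = 512/3.
Numerically: E[X] ≈ 170.7.

E[X] = 1296 · (2/3)^{5} = 512/3 ≈ 170.7.


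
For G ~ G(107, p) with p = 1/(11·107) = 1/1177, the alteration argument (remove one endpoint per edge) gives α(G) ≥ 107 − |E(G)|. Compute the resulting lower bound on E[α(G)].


E[|E(G)|] = C(107, 2)·p = 5671 · (1/1177) = 53/11.
E[α(G)] ≥ n − E[|E(G)|] = 107 − 53/11 = 1124/11.
Numerically: ≈ 102.18182.
(This is only a lower bound; the true E[α(G)] may be larger.)

E[α(G)] ≥ 1124/11 ≈ 102.18182.


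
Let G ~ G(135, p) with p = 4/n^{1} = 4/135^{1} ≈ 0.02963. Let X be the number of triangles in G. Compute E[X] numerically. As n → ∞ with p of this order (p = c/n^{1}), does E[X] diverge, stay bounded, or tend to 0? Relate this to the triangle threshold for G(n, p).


Number of potential triangles: C(135, 3) = 400995.
Each occurs with probability p³ ≈ (0.02963)³ ≈ 2.6012295e-05.
By linearity: E[X] = C(135, 3)·p³ ≈ 400995 · 2.6012295e-05 ≈ 10.43080.
Here α = 1, so p = 4/n is exactly at the triangle threshold p ~ 1/n. Asymptotically E[X] → c³/6 = 4³/6 = 32/3 ≈ 10.66667, a bounded constant. In this regime the triangle count is asymptotically Poisson(c³/6).

E[X] ≈ 10.43080; in regime p = Θ(1/n^{1}) E[X] stays bounded (at the triangle threshold p ~ 1/n).


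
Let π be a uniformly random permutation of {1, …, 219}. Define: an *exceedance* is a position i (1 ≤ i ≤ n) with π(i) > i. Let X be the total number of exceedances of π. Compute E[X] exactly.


Write X = Σ_{i=1}^{219} X_i, where X_i = 1_{π(i) > i}.
For each fixed i, π(i) is uniform over {1, …, 219} (marginal of a uniform permutation), so P[π(i) > i] = (n − i)/n. Summing: Σ_{i=1}^{219} (n − i)/n = (0 + 1 + … + 218)/219 = 219(219 − 1)/(2·219) = (219 − 1)/2.
Hence E[X] = Σ_{i=1}^{219} (219 − i)/219 = 109 ≈ 109.000000.

E[X] = 109 = 109.000000.


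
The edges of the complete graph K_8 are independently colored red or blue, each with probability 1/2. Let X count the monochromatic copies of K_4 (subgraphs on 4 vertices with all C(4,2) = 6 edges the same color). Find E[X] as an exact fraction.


Let X = Σ_S X_S over the C(8, 4) = 70 subsets S of size 4, where X_S = 1 if the K_4 on S is monochromatic.
For a fixed S, the K_4 on S has C(4, 2) = 6 edges. P[all 6 edges red] = (1/2)^6, and likewise for blue, so P[monochromatic] = 2·(1/2)^6 = 2^{1 − 6} = 1/32.
By linearity of expectation: E[X] = C(8, 4) · 2^{1 − 6} = 70 · 1/32 = 35/16.
Numerically: E[X] ≈ 2.1875.

E[X] = C(8,4)·2^(1−C(4,2)) = 35/16 ≈ 2.1875.


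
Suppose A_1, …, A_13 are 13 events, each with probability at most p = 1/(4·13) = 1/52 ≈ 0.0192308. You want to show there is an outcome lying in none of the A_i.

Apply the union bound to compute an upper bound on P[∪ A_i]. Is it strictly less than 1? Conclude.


Union bound: P[∪_{i=1}^{13} A_i] ≤ Σ_i P[A_i] ≤ 13·p = 13·(1/52) = 1/4.
Numerically: 1/4 ≈ 0.2500000.
Is 1/4 < 1? YES.
Since P[∪ A_i] ≤ 1/4 < 1, the complement has P[∩ A_i^c] ≥ 1 − 1/4 = 3/4 > 0, so some outcome avoids every A_i.

13·p = 1/4 ≈ 0.2500000; existence CERTIFIED by the union bound.


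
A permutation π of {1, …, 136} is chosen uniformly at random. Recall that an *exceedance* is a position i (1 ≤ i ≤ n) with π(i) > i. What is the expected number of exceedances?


Write X = Σ_{i=1}^{136} X_i, where X_i = 1_{π(i) > i}.
For each fixed i, π(i) is uniform over {1, …, 136} (marginal of a uniform permutation), so P[π(i) > i] = (n − i)/n. Summing: Σ_{i=1}^{136} (n − i)/n = (0 + 1 + … + 135)/136 = 136(136 − 1)/(2·136) = (136 − 1)/2.
Hence E[X] = Σ_{i=1}^{136} (136 − i)/136 = 135/2 ≈ 67.500000.

E[X] = 135/2 = 67.500000.


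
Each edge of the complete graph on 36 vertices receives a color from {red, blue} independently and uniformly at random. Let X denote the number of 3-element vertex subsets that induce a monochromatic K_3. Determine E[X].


Let X = Σ_S X_S over the C(36, 3) = 7140 subsets S of size 3, where X_S = 1 if the K_3 on S is monochromatic.
For a fixed S, the K_3 on S has C(3, 2) = 3 edges. P[all 3 edges red] = (1/2)^3, and likewise for blue, so P[monochromatic] = 2·(1/2)^3 = 2^{1 − 3} = 1/4.
Summing: E[X] = C(36, 3) · 2^{1 − 3} = 7140 · 1/4 = 1785.
Numerically: E[X] ≈ 1785.000.

E[X] = C(36,3)·2^(1−C(3,2)) = 1785 ≈ 1785.000.


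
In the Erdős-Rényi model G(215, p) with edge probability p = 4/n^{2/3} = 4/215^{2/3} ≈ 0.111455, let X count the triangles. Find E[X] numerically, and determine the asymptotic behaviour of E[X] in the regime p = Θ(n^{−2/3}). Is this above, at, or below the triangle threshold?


Number of potential triangles: C(215, 3) = 1633355.
Each occurs with probability p³ ≈ (0.111455)³ ≈ 1.38453218e-03.
By linearity: E[X] = C(215, 3)·p³ ≈ 1633355 · 1.38453218e-03 ≈ 2261.432558.
Since α = 2/3 < 1, p = c/n^{2/3} ≫ 1/n is above the triangle threshold p ~ 1/n. Asymptotically E[X] ~ (c³/6)·n^{3(1−α)} = (4³/6)·n^{1} → ∞; triangles are abundant w.h.p.

E[X] ≈ 2261.432558; in regime p = Θ(1/n^{2/3}) E[X] diverges (above the triangle threshold p ~ 1/n).


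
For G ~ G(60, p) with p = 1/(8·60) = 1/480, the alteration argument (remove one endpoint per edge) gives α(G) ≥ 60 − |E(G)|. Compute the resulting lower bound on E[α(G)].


E[|E(G)|] = C(60, 2)·p = 1770 · (1/480) = 59/16.
E[α(G)] ≥ n − E[|E(G)|] = 60 − 59/16 = 901/16.
Numerically: ≈ 56.312.
(This is only a lower bound; the true E[α(G)] may be larger.)

E[α(G)] ≥ 901/16 ≈ 56.312.


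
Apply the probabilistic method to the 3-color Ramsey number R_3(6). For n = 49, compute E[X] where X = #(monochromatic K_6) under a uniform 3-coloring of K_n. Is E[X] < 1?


E[X] = C(49, 6) · 3^{1 − 15} = 13983816 · 3^{−14} = 13983816/4782969.
As a reduced fraction: E[X] = 4661272/1594323 ≈ 2.923669.
Is E[X] < 1? NO.
Since E[X] ≥ 1, the first-moment bound is inconclusive at n = 49; it does NOT by itself certify R_3(6) > 49.

E[X] = 4661272/1594323 ≈ 2.923669; E[X] ≥ 1; first-moment method inconclusive here.


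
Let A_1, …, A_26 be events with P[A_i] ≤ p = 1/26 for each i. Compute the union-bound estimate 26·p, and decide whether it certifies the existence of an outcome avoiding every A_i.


Union bound: P[∪_{i=1}^{26} A_i] ≤ Σ_i P[A_i] ≤ 26·p = 26·(1/26) = 1.
Numerically: 1 ≈ 1.000.
Is 1 < 1? NO.
Since the bound 1 is ≥ 1, the union bound is uninformative here; it does NOT by itself certify existence.

26·p = 1 ≈ 1.000; existence NOT certified by the union bound.


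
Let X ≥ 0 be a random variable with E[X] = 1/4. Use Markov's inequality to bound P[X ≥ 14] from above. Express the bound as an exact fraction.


μ = E[X] = 1/4, a = 14.
Markov: P[X ≥ 14] ≤ μ/a = (1/4)/14 = 1/56.
Numerically: ≈ 0.017857.
(Since a = 14 > μ = 0.250000, the bound 1/56 is < 1 and informative.)

P[X ≥ 14] ≤ 1/56 ≈ 0.017857.


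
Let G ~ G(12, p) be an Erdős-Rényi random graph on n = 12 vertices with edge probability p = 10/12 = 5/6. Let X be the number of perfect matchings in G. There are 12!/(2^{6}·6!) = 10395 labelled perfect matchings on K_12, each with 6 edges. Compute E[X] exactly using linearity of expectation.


K_12 has 12!/(2^{6}·6!) = 10395 labelled perfect matchings.
For each such perfect matching H, let X_H = 1 if all 6 edges of H are present in G. Then P[X_H = 1] = p^{6} = (5/6)^{6} = 15625/46656.
By linearity of expectation: E[X] = Σ_H E[X_H] = 10395 · p^{6} = 10395 · 15625/46656 = 6015625/1728.
Numerically: E[X] ≈ 3481.3.

E[X] = 10395 · (5/6)^{6} = 6015625/1728 ≈ 3481.3.
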